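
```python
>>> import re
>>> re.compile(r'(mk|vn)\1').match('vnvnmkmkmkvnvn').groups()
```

('vn',)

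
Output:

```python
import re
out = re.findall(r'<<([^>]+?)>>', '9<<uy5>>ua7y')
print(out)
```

Walking the string: at [1:8] match '<<uy5>>', group 1 = 'uy5'.
`findall` collects group 1 from the one match (1 total).

['uy5']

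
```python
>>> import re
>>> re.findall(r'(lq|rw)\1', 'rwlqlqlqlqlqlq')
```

`\1` is not a pattern — it's the concrete string captured by group 1, re-applied verbatim.
With a single group, `findall` returns only what that group captured — 3 items.

['lq', 'lq', 'lq']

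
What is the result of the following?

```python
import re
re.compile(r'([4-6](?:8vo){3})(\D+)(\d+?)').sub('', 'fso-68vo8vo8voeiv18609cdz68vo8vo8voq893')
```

'fso-8609cdz93'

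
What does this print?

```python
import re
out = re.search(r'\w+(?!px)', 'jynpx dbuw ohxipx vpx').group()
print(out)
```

`(?!…)`/`(?<!…)` only lets a position through if the neighbouring text does NOT match; no characters are consumed.
The match spans [0:5] → 'jynpx'.

jynpx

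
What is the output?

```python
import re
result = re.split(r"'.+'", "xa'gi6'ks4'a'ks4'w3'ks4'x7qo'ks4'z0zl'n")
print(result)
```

['xa', 'n']

`split` removes every match and returns the 2 fragments in between.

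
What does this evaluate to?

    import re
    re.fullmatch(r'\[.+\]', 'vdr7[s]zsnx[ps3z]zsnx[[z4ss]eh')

None

`re.fullmatch` requires the pattern to consume the entire string.
Here there's no way to consume every character, so the call returns None.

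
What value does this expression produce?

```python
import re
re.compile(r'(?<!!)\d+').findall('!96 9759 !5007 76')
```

['6', '9759', '007', '76']

The negative lookaround is zero-width — it rules out positions where the adjacent text would match, without consuming anything.
`findall` yields the raw match text (4 of them) because the pattern has no groups.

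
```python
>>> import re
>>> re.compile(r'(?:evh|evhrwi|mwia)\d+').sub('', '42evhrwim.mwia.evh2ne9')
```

'42evhrwim.mwia.ne9'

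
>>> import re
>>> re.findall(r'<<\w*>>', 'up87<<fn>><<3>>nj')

['<<fn>>', '<<3>>']

Matches: at [4:10] → '<<fn>>'; at [10:15] → '<<3>>'.
`findall` yields the raw match text (2 of them) because the pattern has no groups.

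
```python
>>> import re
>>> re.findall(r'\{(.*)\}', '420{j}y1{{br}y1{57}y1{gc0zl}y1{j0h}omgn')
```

Walking the string: at [3:35] match '{j}y1{{br}y1{57}y1{gc0zl}y1{j0h}', group 1 = 'j}y1{{br}y1{57}y1{gc0zl}y1{j0h'.
One capturing group, so `findall` returns just the captured substring from the one match — 1 in all.

['j}y1{{br}y1{57}y1{gc0zl}y1{j0h']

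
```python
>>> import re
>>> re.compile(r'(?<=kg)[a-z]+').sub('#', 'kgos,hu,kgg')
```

The positive lookaround only admits positions where the adjacent text matches; those characters stay outside the span.
Every occurrence is swapped for '#'.

'kg#,hu,kg#'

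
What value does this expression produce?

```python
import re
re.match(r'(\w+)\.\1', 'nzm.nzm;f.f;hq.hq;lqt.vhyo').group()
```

'nzm.nzm'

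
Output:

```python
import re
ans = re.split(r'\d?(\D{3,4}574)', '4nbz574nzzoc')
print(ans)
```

['', 'nbz574', 'nzzoc']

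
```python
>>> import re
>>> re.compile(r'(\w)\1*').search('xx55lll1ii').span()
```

(0, 2)

After group 1 captures some text, `\1` only succeeds where that same text appears again.
`search` walks the string left to right and returns the first match it finds.
The match spans [0:2] → 'xx'.
Captured: group 1 = 'x'.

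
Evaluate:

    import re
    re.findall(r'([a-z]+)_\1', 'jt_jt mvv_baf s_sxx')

['jt', 's']

A backreference is literal: `\1` must see the identical characters the first group matched.
Because there's exactly one group, `findall` drops the full match and keeps group 1 from each hit.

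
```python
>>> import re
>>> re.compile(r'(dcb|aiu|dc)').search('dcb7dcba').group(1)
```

The regex engine tests alternatives in the order written; an earlier branch that matches wins even if a later one would match more.
`re.search` tries every starting position until one works.
The match spans [0:3] → 'dcb'.
Captured: group 1 = 'dcb'.

'dcb'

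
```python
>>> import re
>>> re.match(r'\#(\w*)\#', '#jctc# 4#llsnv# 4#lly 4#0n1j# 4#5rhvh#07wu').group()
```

With `match`, the pattern is implicitly anchored at the beginning.
The match spans [0:6] → '#jctc#'.
Captured: group 1 = 'jctc'.

'#jctc#'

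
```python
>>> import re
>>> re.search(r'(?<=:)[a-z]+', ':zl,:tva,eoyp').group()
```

The `(?=…)`/`(?<=…)` assertion just peeks at neighbouring text; it doesn't advance the match position.
Unlike `match`, `search` isn't anchored — it looks for the pattern anywhere in the string.
The match spans [1:3] → 'zl'.

'zl'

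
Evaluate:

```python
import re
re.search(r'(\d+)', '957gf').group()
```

The pattern matches one or more of a digit (captured).
Unlike `match`, `search` isn't anchored — it looks for the pattern anywhere in the string.
The match spans [0:3] → '957'.
Captured: group 1 = '957'.

'957'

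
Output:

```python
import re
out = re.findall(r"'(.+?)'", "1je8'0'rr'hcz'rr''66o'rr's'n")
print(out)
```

['0', 'hcz', "'66o", 's']

The `?` after the quantifier makes it lazy — it takes as little as possible before letting the rest of the pattern try.
Matches: at [4:7] match "'0'", group 1 = '0'; at [9:14] match "'hcz'", group 1 = 'hcz'; at [16:22] match "''66o'", group 1 = "'66o"; at [24:27] match "'s'", group 1 = 's'.
With a single group, `findall` returns only what that group captured — 4 items.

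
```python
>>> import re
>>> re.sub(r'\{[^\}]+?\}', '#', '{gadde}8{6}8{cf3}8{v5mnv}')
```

Each match is replaced by '#'.

'#8#8#8#'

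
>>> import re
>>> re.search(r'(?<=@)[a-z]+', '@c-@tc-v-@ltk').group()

Lookahead/lookbehind check context without consuming it, so the matched span excludes the asserted characters.
`re.search` tries every starting position until one works.
The match spans [1:2] → 'c'.

'c'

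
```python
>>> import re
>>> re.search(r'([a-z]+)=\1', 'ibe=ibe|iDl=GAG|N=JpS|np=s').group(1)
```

The backreference `\1` re-matches whatever the first group consumed, character for character.
`search` walks the string left to right and returns the first match it finds.
The match spans [0:7] → 'ibe=ibe'.
Captured: group 1 = 'ibe'.

'ibe'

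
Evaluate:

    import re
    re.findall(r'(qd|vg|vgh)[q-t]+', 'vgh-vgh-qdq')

['qd']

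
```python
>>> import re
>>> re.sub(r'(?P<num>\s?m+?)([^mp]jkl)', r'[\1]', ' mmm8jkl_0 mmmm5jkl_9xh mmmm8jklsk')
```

'[ mmm]_0[ mmmm]_9xh[ mmmm]sk'

This matches optionally whitespace, then one or more of the literal 'm' (lazy) (captured as 'num'); then any character except [mp], then the literal 'jkl' (captured).
Matches: at [0:8] → ' mmm8jkl'; at [10:19] → ' mmmm5jkl'; at [23:32] → ' mmmm8jkl'.
`\1` in the replacement pulls in group 1's text for each match.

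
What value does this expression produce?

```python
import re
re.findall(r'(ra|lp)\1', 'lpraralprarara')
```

After group 1 captures some text, `\1` only succeeds where that same text appears again.
Scanning left to right: at [2:6] match 'rara', group 1 = 'ra'; at [8:12] match 'rara', group 1 = 'ra'.
With a single group, `findall` returns only what that group captured — 2 items.

['ra', 'ra']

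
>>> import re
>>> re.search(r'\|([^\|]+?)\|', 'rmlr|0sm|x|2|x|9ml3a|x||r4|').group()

'|0sm|'

`re.search` tries every starting position until one works.
The match spans [4:9] → '|0sm|'.
Captured: group 1 = '0sm'.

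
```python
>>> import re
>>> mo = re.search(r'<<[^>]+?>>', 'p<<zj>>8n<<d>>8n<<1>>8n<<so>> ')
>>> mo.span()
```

The match spans [1:7] → '<<zj>>'.

(1, 7)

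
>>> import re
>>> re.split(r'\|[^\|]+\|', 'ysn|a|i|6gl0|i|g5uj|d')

['ysn', 'i', 'i', 'd']

Matches to split on: at [3:6] → '|a|'; at [7:13] → '|6gl0|'; at [14:20] → '|g5uj|'.
`split` removes every match and returns the 4 fragments in between.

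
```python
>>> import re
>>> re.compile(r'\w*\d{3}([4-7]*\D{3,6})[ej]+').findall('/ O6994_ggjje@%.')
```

['_ggjj']

Pattern: zero or more of a word character, then exactly 3 of a digit; then zero or more of a character in [4-7], then 3 to 6 of a non-digit (captured); then one or more of one of [ej].
`findall` collects group 1 from the one match (1 total).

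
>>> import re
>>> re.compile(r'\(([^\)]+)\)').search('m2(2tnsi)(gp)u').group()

'(2tnsi)'

Unlike `match`, `search` isn't anchored — it looks for the pattern anywhere in the string.
The match spans [2:9] → '(2tnsi)'.
Captured: group 1 = '2tnsi'.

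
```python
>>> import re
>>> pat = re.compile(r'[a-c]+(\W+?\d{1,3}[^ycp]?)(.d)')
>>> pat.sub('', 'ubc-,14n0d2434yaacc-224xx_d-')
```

The pattern matches one or more of a character in [a-c]; then one or more of a non-word character (lazy), then 1 to 3 of a digit, then optionally any character except [ycp] (captured); then any character, then a literal 'd' (captured).
Matches: at [1:10] → 'bc-,14n0d'.
Each match is replaced by ''.

'u2434yaacc-224xx_d-'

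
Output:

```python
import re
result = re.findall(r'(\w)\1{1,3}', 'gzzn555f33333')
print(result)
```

['z', '5', '3']

`\1` is not a pattern — it's the concrete string captured by group 1, re-applied verbatim.
Scanning left to right: at [1:3] match 'zz', group 1 = 'z'; at [4:7] match '555', group 1 = '5'; at [8:12] match '3333', group 1 = '3'.
`findall` collects group 1 from each match (3 total).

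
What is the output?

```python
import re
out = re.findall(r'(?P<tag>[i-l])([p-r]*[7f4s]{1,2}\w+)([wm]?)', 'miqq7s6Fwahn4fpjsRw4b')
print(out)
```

[('i', 'qq7s6Fwahn4fpjsRw4b', '')]

This matches a character in [i-l] (captured as 'tag'); then zero or more of a character in [p-r], then 1 to 2 of one of [7f4s], then one or more of a word character (captured); then optionally one of [wm] (captured).
Multiple groups make `findall` return tuples — one 3-tuple for the one match.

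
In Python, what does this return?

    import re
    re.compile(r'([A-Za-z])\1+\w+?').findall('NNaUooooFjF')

`\1` is not a pattern — it's the concrete string captured by group 1, re-applied verbatim.
Because there's exactly one group, `findall` drops the full match and keeps group 1 from each hit.

['N', 'o']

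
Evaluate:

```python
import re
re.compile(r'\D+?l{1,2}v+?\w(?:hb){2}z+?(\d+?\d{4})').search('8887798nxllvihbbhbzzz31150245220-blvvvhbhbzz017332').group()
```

Because the quantifier is non-greedy, it stops expanding at the earliest point where the rest of the pattern can succeed.
The match spans [32:49] → '-blvvvhbhbzz01733'.

'-blvvvhbhbzz01733'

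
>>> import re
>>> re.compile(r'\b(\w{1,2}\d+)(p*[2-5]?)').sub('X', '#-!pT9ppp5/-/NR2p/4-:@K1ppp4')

'#-!X/-/X/4-:@X'

This matches a word boundary (`\b`, zero-width); then 1 to 2 of a word character, then one or more of a digit (captured); then zero or more of a literal 'p', then optionally a character in [2-5] (captured).
Each match is replaced by 'X'.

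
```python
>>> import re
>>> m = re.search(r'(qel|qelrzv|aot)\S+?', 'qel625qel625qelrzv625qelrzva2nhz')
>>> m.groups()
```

('qel',)

`re.search` tries every starting position until one works.
The match spans [0:4] → 'qel6'.
Captured: group 1 = 'qel'.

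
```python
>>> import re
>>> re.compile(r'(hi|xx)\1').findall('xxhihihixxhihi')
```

A backreference is literal: `\1` must see the identical characters the first group matched.
Scanning left to right: at [2:6] match 'hihi', group 1 = 'hi'; at [10:14] match 'hihi', group 1 = 'hi'.
Because there's exactly one group, `findall` drops the full match and keeps group 1 from each hit.

['hi', 'hi']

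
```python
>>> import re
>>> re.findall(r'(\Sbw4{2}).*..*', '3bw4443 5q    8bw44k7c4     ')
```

Pattern: a non-whitespace character, then the literal 'bw', then exactly 2 of the literal '4' (captured); then zero or more of any character, then any character, then zero or more of any character.
Scanning left to right: at [0:28] match '3bw4443 5q    8bw44k7c4     ', group 1 = '3bw44'.
With a single group, `findall` returns only what that group captured — 1 item.

['3bw44']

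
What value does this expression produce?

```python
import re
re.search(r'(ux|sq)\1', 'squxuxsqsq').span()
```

(2, 6)

The backreference `\1` re-matches whatever the first group consumed, character for character.
`re.search` scans for the first position where the pattern succeeds.
The match spans [2:6] → 'uxux'.
Captured: group 1 = 'ux'.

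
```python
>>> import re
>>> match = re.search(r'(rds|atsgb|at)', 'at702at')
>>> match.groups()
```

Unlike `match`, `search` isn't anchored — it looks for the pattern anywhere in the string.
The match spans [0:2] → 'at'.
Captured: group 1 = 'at'.

('at',)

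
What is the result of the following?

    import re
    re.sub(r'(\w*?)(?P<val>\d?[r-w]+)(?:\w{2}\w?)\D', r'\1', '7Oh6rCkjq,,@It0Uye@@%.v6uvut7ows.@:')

'7Oh,,@I@@%..@:'

Each match is replaced using the text its own group 1 captured.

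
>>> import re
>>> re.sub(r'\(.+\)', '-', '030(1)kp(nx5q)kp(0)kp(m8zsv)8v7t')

Every occurrence is swapped for '-'.

'030-8v7t'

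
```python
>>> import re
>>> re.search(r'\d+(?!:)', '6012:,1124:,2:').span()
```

(0, 3)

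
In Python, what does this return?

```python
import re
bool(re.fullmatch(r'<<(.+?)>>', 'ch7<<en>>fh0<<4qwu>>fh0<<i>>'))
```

`fullmatch` succeeds only if the pattern covers the string from start to end.
Here the string isn't matched end-to-end, so the call returns None, and `bool(None)` is False.

False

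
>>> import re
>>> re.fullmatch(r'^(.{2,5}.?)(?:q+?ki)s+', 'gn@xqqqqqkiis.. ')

None

The pattern matches anchored at the start of the string; then 2 to 5 of any character, then optionally any character (captured); then one or more of the literal 'q' (lazy), then the literal 'ki' (non-capturing group); then one or more of a literal 's'.
`re.fullmatch` requires the pattern to consume the entire string.
Here the string isn't matched end-to-end, so the call returns None.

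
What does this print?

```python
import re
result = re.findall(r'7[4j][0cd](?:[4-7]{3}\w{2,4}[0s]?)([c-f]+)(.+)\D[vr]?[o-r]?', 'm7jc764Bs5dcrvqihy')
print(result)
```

With 2 capturing groups, `findall` returns a 2-tuple per match.

[('c', 'rvqih')]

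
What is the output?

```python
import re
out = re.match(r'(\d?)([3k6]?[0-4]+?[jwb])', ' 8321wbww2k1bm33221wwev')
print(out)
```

None

Pattern: optionally a digit (captured); then optionally one of [3k6], then one or more of a character in [0-4] (lazy), then one of [jwb] (captured).
`re.match` only tries the pattern at the start of the string.
Here the pattern fails at index 0, so the call returns None.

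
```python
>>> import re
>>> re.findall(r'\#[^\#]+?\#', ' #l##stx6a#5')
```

With no groups in the pattern, `findall` gives back each whole match — 2 here.

['#l#', '#stx6a#']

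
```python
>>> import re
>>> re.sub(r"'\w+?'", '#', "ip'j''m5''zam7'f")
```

'ip###f'

Each match is replaced by '#'.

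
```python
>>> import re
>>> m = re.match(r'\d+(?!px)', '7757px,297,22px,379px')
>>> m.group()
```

'775'

With `match`, the pattern is implicitly anchored at the beginning.
The match spans [0:3] → '775'.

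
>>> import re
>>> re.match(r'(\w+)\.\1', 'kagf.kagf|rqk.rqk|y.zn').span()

`match` is anchored at position 0; if the pattern doesn't fit there, it returns None.
The match spans [0:9] → 'kagf.kagf'.

(0, 9)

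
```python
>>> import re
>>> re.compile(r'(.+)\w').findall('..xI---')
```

['..x']

Pattern: one or more of any character (captured); then a word character.
Scanning left to right: at [0:4] match '..xI', group 1 = '..x'.
One capturing group, so `findall` returns just the captured substring from the one match — 1 in all.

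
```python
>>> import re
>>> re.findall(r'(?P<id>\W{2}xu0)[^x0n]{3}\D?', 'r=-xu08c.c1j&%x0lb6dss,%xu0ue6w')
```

['=-xu0', ',%xu0']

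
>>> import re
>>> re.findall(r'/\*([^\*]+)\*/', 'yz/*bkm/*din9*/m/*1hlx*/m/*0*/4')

['din9', '1hlx', '0']

Scanning left to right: at [7:15] match '/*din9*/', group 1 = 'din9'; at [16:24] match '/*1hlx*/', group 1 = '1hlx'; at [25:30] match '/*0*/', group 1 = '0'.
With a single group, `findall` returns only what that group captured — 3 items.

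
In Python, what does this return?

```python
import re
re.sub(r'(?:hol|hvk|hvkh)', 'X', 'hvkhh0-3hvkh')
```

`|` is ordered: at each position the engine commits to the first alternative that works.
Matches: at [0:3] → 'hvk'; at [8:11] → 'hvk'.
Every occurrence is swapped for 'X'.

'Xhh0-3Xh'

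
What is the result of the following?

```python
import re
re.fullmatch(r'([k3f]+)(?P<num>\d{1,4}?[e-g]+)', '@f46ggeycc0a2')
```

None

`re.fullmatch` is like wrapping the pattern in `^…$` (in single-line mode).
Here the string isn't matched end-to-end, so the call returns None.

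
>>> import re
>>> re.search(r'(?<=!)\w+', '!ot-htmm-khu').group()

Lookahead/lookbehind check context without consuming it, so the matched span excludes the asserted characters.
The match spans [1:3] → 'ot'.

'ot'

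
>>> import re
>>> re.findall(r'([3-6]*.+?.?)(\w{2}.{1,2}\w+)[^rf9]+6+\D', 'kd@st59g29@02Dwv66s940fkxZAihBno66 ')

[('kd@', 'st59g29'), ('94', '0fkxZAihBno')]

Lazy quantifiers expand one character at a time until the remainder of the pattern can match.
With 2 capturing groups, `findall` returns a 2-tuple per match.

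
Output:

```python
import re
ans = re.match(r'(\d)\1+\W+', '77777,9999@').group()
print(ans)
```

77777,

`re.match` won't scan ahead — the pattern has to work from the very first character.
The match spans [0:6] → '77777,'.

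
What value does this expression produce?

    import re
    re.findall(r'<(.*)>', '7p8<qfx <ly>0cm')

['qfx <ly']

Because there's exactly one group, `findall` drops the full match and keeps group 1 from the one hit.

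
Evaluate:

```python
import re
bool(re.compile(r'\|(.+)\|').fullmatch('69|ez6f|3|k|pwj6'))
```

False

For `fullmatch`, every character of the input must be accounted for by the pattern.
Here the string isn't matched end-to-end, so the call returns None, and `bool(None)` is False.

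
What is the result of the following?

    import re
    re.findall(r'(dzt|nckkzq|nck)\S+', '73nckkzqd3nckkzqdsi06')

['nckkzq']

Alternation isn't longest-match — the leftmost alternative that fits at this position is chosen.
Walking the string: at [2:21] match 'nckkzqd3nckkzqdsi06', group 1 = 'nckkzq'.
One capturing group, so `findall` returns just the captured substring from the one match — 1 in all.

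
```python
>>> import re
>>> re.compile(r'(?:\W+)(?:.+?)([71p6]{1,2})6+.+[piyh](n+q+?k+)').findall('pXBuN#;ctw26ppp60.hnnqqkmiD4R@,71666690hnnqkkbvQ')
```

[('pp', 'nnqkk')]

The pattern matches one or more of a non-word character (non-capturing group); then one or more of any character (lazy) (non-capturing group); then 1 to 2 of one of [71p6] (captured); then one or more of a literal '6', then one or more of any character, then one of [piyh]; then one or more of a literal 'n', then one or more of the literal 'q' (lazy), then one or more of the literal 'k' (captured).
Because the quantifier is non-greedy, it stops expanding at the earliest point where the rest of the pattern can succeed.
Walking the string: at [5:45] match '#;ctw26ppp60.hnnqqkmiD4R@,71666690hnnqkk', groups = ('pp', 'nnqkk').
`findall` packs the 2 group values into a tuple for every match.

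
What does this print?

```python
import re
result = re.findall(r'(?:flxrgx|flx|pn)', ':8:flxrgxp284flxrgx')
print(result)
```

['flxrgx', 'flxrgx']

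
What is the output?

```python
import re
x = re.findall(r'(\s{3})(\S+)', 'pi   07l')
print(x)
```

Pattern: exactly 3 of whitespace (captured); then one or more of a non-whitespace character (captured).
Walking the string: at [2:8] match '   07l', groups = ('   ', '07l').
Multiple groups make `findall` return tuples — one 2-tuple for the one match.

[('   ', '07l')]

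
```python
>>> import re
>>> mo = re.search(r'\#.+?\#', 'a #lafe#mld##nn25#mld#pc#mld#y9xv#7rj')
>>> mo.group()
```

'#lafe#'

The match spans [2:8] → '#lafe#'.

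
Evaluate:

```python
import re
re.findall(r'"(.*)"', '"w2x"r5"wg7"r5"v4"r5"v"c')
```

['w2x"r5"wg7"r5"v4"r5"v']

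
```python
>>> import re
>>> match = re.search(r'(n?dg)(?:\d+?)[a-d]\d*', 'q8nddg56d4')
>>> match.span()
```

(4, 10)

The pattern matches optionally the literal 'n', then the literal 'dg' (captured); then one or more of a digit (lazy) (non-capturing group); then a character in [a-d], then zero or more of a digit.
Unlike `match`, `search` isn't anchored — it looks for the pattern anywhere in the string.
The match spans [4:10] → 'dg56d4'.
Captured: group 1 = 'dg'.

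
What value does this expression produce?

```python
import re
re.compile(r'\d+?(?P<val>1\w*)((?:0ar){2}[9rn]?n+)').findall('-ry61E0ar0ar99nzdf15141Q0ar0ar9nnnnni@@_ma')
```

[('1E0ar0ar99nzdf15141Q', '0ar0ar9nnnnn')]

This matches one or more of a digit (lazy); then the literal '1', then zero or more of a word character (captured as 'val'); then the literal '0ar' repeated 2 times, then optionally one of [9rn], then one or more of a literal 'n' (captured).
Matches: at [3:36] match '61E0ar0ar99nzdf15141Q0ar0ar9nnnnn', groups = ('1E0ar0ar99nzdf15141Q', '0ar0ar9nnnnn').
`findall` packs the 2 group values into a tuple for every match.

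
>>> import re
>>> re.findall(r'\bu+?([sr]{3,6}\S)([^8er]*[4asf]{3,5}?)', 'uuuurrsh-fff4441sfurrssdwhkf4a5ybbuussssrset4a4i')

Pattern: a word boundary (`\b`, zero-width); then one or more of a literal 'u' (lazy); then 3 to 6 of one of [sr], then a non-whitespace character (captured); then zero or more of any character except [8er], then 3 to 5 of one of [4asf] (lazy) (captured).
Multiple groups make `findall` return tuples — one 2-tuple for the one match.

[('rrsh', '-fff444')]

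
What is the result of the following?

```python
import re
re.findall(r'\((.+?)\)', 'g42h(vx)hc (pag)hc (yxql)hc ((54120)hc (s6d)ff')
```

Lazy quantifiers expand one character at a time until the remainder of the pattern can match.
With a single group, `findall` returns only what that group captured — 5 items.

['vx', 'pag', 'yxql', '(54120', 's6d']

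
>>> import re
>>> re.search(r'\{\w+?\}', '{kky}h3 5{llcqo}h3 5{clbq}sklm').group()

The match spans [0:5] → '{kky}'.

'{kky}'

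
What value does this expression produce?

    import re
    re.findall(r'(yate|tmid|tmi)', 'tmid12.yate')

Alternation isn't longest-match — the leftmost alternative that fits at this position is chosen.
One capturing group, so `findall` returns just the captured substring from each match — 2 in all.

['tmid', 'yate']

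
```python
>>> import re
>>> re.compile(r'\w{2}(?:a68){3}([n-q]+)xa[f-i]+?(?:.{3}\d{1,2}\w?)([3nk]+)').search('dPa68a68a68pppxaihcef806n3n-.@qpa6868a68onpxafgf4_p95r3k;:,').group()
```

The match spans [0:27] → 'dPa68a68a68pppxaihcef806n3n'.

'dPa68a68a68pppxaihcef806n3n'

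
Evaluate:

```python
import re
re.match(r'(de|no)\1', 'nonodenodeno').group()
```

After group 1 captures some text, `\1` only succeeds where that same text appears again.
With `match`, the pattern is implicitly anchored at the beginning.
The match spans [0:4] → 'nono'.
Captured: group 1 = 'no'.

'nono'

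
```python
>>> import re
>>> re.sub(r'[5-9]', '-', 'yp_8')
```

'yp_-'

Pattern: a character in [5-9].
Each match is replaced by '-'.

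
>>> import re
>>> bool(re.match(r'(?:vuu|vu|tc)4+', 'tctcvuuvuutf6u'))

`re.match` only tries the pattern at the start of the string.
Here the pattern fails at index 0, so the call returns None, and `bool(None)` is False.

False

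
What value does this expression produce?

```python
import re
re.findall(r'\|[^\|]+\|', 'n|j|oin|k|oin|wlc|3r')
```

With no groups in the pattern, `findall` gives back each whole match — 3 here.

['|j|', '|k|', '|wlc|']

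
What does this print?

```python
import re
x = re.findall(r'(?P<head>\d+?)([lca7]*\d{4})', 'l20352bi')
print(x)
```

[('2', '0352')]

This matches one or more of a digit (lazy) (captured as 'head'); then zero or more of one of [lca7], then exactly 4 of a digit (captured).
With 2 capturing groups, `findall` returns a 2-tuple per match.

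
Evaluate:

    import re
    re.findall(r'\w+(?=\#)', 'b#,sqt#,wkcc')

Lookahead/lookbehind check context without consuming it, so the matched span excludes the asserted characters.
No capturing groups, so `findall` returns the 2 full match strings.

['b', 'sqt']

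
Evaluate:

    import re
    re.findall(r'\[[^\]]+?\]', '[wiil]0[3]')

['[wiil]', '[3]']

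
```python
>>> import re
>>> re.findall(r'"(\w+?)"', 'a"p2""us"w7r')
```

Scanning left to right: at [1:5] match '"p2"', group 1 = 'p2'; at [5:9] match '"us"', group 1 = 'us'.
With a single group, `findall` returns only what that group captured — 2 items.

['p2', 'us']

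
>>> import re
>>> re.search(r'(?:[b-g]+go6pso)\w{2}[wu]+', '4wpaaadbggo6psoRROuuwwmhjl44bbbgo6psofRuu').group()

The pattern matches one or more of a character in [b-g], then the literal 'go6', then the literal 'pso' (non-capturing group); then exactly 2 of a word character; then one or more of one of [wu].
`search` walks the string left to right and returns the first match it finds.
The match spans [28:41] → 'bbbgo6psofRuu'.

'bbbgo6psofRuu'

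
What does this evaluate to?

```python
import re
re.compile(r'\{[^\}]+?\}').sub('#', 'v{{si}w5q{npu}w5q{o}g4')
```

Matches: at [1:6] → '{{si}'; at [9:14] → '{npu}'; at [17:20] → '{o}'.
`sub` substitutes '#' at each match site.

'v#w5q#w5q#g4'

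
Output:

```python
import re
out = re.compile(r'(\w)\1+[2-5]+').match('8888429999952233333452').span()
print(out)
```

(0, 6)

`match` is anchored at position 0; if the pattern doesn't fit there, it returns None.
The match spans [0:6] → '888842'.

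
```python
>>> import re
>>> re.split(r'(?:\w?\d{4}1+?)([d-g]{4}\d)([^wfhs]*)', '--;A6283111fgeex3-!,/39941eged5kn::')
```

['--;A6283111fgeex3-!,/', 'eged5', 'kn::', '']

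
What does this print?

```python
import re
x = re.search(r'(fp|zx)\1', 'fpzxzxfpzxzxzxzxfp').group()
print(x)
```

zxzx

`\1` has to match the exact text group 1 already captured.
The match spans [2:6] → 'zxzx'.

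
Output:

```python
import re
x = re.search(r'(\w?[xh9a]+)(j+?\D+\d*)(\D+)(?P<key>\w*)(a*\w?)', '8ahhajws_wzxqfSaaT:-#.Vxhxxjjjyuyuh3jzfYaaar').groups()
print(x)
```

('8ahha', 'jws_wzxqfSaaT:-#.Vxhxxjjjyuyuh3', 'jzfYaaar', '', '')

The match spans [0:44] → '8ahhajws_wzxqfSaaT:-#.Vxhxxjjjyuyuh3jzfYaaar'.
Captured: group 1 = '8ahha', group 2 = 'jws_wzxqfSaaT:-#.Vxhxxjjjyuyuh3', group 3 = 'jzfYaaar', group 4 = '', group 5 = ''.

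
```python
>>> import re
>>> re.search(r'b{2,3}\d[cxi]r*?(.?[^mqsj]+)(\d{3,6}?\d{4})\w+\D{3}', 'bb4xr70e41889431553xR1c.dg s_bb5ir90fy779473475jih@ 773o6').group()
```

'bb4xr70e41889431553xR1c.dg'

The match spans [0:26] → 'bb4xr70e41889431553xR1c.dg'.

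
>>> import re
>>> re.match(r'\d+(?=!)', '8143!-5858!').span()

The positive lookaround only admits positions where the adjacent text matches; those characters stay outside the span.
`re.match` only tries the pattern at the start of the string.
The match spans [0:4] → '8143'.

(0, 4)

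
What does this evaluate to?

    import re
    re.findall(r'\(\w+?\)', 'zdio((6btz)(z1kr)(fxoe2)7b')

With no groups in the pattern, `findall` gives back each whole match — 3 here.

['(6btz)', '(z1kr)', '(fxoe2)']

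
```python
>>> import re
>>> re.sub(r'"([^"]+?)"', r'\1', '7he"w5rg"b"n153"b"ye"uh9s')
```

Matches: at [3:9] → '"w5rg"'; at [10:16] → '"n153"'; at [17:21] → '"ye"'.
The replacement refers to a captured group, so each match is rewritten using its own captured text.

'7hew5rgbn153byeuh9s'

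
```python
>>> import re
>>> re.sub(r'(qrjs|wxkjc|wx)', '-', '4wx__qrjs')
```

Every occurrence is swapped for '-'.

'4-__-'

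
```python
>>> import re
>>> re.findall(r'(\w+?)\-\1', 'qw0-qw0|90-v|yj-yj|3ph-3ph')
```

`\1` is not a pattern — it's the concrete string captured by group 1, re-applied verbatim.
Scanning left to right: at [0:7] match 'qw0-qw0', group 1 = 'qw0'; at [13:18] match 'yj-yj', group 1 = 'yj'; at [19:26] match '3ph-3ph', group 1 = '3ph'.
One capturing group, so `findall` returns just the captured substring from each match — 3 in all.

['qw0', 'yj', '3ph']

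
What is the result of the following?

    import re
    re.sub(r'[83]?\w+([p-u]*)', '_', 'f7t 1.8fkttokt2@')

The pattern matches optionally one of [83], then one or more of a word character; then zero or more of a character in [p-u] (captured).
`sub` substitutes '_' at each match site.

'_ _._@'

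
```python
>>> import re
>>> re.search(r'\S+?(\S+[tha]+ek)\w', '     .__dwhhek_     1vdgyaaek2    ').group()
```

The match spans [5:15] → '.__dwhhek_'.

'.__dwhhek_'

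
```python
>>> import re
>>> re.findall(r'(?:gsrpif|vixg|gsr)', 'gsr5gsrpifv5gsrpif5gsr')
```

['gsr', 'gsrpif', 'gsrpif', 'gsr']

Branches in `(...|...)` are attempted left-to-right; the first branch that allows the whole pattern to succeed is taken.
Since nothing is captured, `findall` lists the 4 matched substrings directly.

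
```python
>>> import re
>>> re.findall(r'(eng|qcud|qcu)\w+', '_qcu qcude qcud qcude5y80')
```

['qcud', 'qcu', 'qcud']

Alternation isn't longest-match — the leftmost alternative that fits at this position is chosen.
Walking the string: at [5:10] match 'qcude', group 1 = 'qcud'; at [11:15] match 'qcud', group 1 = 'qcu'; at [16:25] match 'qcude5y80', group 1 = 'qcud'.
`findall` collects group 1 from each match (3 total).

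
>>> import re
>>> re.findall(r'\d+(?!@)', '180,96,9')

['180', '96', '9']

Because the assertion is negative and zero-width, positions next to the forbidden text are skipped.
Matches: at [0:3] → '180'; at [4:6] → '96'; at [7:8] → '9'.
`findall` yields the raw match text (3 of them) because the pattern has no groups.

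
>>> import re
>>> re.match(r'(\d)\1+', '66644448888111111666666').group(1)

'6'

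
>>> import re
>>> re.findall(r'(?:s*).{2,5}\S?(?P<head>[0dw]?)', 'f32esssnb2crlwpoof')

Pattern: zero or more of a literal 's' (non-capturing group); then 2 to 5 of any character, then optionally a non-whitespace character; then optionally one of [0dw] (captured as 'head').
Walking the string: at [0:6] match 'f32ess', group 1 = ''; at [6:14] match 'snb2crlw', group 1 = 'w'; at [14:18] match 'poof', group 1 = ''.
Because there's exactly one group, `findall` drops the full match and keeps group 1 from each hit.

['', 'w', '']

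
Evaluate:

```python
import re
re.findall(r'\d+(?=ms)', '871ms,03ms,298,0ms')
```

Lookahead/lookbehind check context without consuming it, so the matched span excludes the asserted characters.
Walking the string: at [0:3] → '871'; at [6:8] → '03'; at [15:16] → '0'.
`findall` yields the raw match text (3 of them) because the pattern has no groups.

['871', '03', '0']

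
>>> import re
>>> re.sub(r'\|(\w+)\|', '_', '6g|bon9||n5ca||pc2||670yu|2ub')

'6g____2ub'

Matches: at [2:8] → '|bon9|'; at [8:14] → '|n5ca|'; at [14:19] → '|pc2|'; at [19:26] → '|670yu|'.
Each match is replaced by '_'.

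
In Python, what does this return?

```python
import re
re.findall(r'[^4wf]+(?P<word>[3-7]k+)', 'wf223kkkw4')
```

['3kkk']

Pattern: one or more of any character except [4wf]; then a character in [3-7], then one or more of a literal 'k' (captured as 'word').
Scanning left to right: at [2:8] match '223kkk', group 1 = '3kkk'.
With a single group, `findall` returns only what that group captured — 1 item.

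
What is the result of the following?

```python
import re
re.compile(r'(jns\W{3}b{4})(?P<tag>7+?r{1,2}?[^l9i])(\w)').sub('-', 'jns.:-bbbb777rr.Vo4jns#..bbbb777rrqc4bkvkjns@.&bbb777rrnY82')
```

'-o4-c4bkvkjns@.&bbb777rrnY82'

Pattern: the literal 'jns', then exactly 3 of a non-word character, then exactly 4 of a literal 'b' (captured); then one or more of a literal '7' (lazy), then 1 to 2 of the literal 'r' (lazy), then any character except [l9i] (captured as 'tag'); then a word character (captured).
The `?` after the quantifier makes it lazy — it takes as little as possible before letting the rest of the pattern try.
Matches: at [0:17] → 'jns.:-bbbb777rr.V'; at [19:35] → 'jns#..bbbb777rrq'.
`sub` substitutes '-' at each match site.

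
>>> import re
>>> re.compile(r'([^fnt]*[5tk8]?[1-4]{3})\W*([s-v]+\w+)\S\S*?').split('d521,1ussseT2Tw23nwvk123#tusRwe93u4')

['d521,1ussseT2Tw23n', 'wvk123', 'tusRwe93u', '']

The pattern matches zero or more of any character except [fnt], then optionally one of [5tk8], then exactly 3 of a character in [1-4] (captured); then zero or more of a non-word character; then one or more of a character in [s-v], then one or more of a word character (captured); then a non-whitespace character, then zero or more of a non-whitespace character (lazy).
The group in the pattern means `split` returns the separators' captures alongside the pieces.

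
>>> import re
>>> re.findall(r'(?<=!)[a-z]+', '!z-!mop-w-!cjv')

['z', 'mop', 'cjv']

Lookahead/lookbehind check context without consuming it, so the matched span excludes the asserted characters.
With no groups in the pattern, `findall` gives back each whole match — 3 here.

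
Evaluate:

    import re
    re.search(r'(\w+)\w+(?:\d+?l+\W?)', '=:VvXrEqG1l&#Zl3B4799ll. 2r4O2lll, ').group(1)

'VvXrEq'

The match spans [2:12] → 'VvXrEqG1l&'.
Captured: group 1 = 'VvXrEq'.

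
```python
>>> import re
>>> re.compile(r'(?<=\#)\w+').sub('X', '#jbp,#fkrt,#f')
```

The positive lookaround only admits positions where the adjacent text matches; those characters stay outside the span.
Matches: at [1:4] → 'jbp'; at [6:10] → 'fkrt'; at [12:13] → 'f'.
Every occurrence is swapped for 'X'.

'#X,#X,#X'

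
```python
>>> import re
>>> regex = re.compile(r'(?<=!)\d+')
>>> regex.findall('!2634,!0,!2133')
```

['2634', '0', '2133']

Because the assertion is zero-width, the text it checks is not consumed and won't appear in the result.
Scanning left to right: at [1:5] → '2634'; at [7:8] → '0'; at [10:14] → '2133'.
No capturing groups, so `findall` returns the 3 full match strings.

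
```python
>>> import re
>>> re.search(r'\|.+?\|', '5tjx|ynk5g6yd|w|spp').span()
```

(4, 14)

The match spans [4:14] → '|ynk5g6yd|'.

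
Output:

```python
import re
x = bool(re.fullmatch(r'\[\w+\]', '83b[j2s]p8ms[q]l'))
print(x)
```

False

`re.fullmatch` is like wrapping the pattern in `^…$` (in single-line mode).
Here the pattern can't cover the whole string, so the call returns None, and `bool(None)` is False.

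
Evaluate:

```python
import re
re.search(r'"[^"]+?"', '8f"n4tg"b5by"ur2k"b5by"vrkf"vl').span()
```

(2, 8)

`re.search` scans for the first position where the pattern succeeds.
The match spans [2:8] → '"n4tg"'.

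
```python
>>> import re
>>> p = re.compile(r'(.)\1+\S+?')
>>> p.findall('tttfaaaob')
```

`\1` is not a pattern — it's the concrete string captured by group 1, re-applied verbatim.
Scanning left to right: at [0:4] match 'tttf', group 1 = 't'; at [4:8] match 'aaao', group 1 = 'a'.
One capturing group, so `findall` returns just the captured substring from each match — 2 in all.

['t', 'a']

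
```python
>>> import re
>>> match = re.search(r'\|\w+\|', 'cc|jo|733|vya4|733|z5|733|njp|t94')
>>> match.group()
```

'|jo|'

Unlike `match`, `search` isn't anchored — it looks for the pattern anywhere in the string.
The match spans [2:6] → '|jo|'.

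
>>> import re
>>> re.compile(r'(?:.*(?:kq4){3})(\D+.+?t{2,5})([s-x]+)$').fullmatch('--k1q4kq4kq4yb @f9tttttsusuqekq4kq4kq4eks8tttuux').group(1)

'eks8ttt'

The match spans [0:48] → '--k1q4kq4kq4yb @f9tttttsusuqekq4kq4kq4eks8tttuux'.
Captured: group 1 = 'eks8ttt', group 2 = 'uux'.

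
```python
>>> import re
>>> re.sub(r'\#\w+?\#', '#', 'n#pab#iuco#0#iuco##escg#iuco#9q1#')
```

'n#iuco#iuco##iuco#'

Matches: at [1:6] → '#pab#'; at [10:13] → '#0#'; at [18:24] → '#escg#'; at [28:33] → '#9q1#'.
Every occurrence is swapped for '#'.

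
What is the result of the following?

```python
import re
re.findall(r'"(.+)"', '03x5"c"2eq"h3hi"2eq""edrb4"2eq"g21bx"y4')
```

['c"2eq"h3hi"2eq""edrb4"2eq"g21bx']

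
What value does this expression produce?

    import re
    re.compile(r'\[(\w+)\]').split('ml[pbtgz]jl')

['ml', 'pbtgz', 'jl']

Matches to split on: at [2:9] → '[pbtgz]'.
The group in the pattern means `split` returns the separators' captures alongside the pieces.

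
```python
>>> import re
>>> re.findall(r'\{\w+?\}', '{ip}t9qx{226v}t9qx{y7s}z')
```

['{ip}', '{226v}', '{y7s}']

With no groups in the pattern, `findall` gives back each whole match — 3 here.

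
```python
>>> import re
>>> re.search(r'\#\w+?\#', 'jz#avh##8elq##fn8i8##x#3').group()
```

The match spans [2:7] → '#avh#'.

'#avh#'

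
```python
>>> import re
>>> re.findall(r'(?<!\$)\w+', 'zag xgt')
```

A negative assertion filters positions out without eating any characters.
`findall` yields the raw match text (2 of them) because the pattern has no groups.

['zag', 'xgt']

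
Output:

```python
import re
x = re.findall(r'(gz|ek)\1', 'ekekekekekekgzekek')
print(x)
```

['ek', 'ek', 'ek', 'ek']

A backreference is literal: `\1` must see the identical characters the first group matched.
Walking the string: at [0:4] match 'ekek', group 1 = 'ek'; at [4:8] match 'ekek', group 1 = 'ek'; at [8:12] match 'ekek', group 1 = 'ek'; at [14:18] match 'ekek', group 1 = 'ek'.
One capturing group, so `findall` returns just the captured substring from each match — 4 in all.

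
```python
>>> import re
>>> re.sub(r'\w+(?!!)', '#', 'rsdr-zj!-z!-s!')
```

'#-#j!-z!-s!'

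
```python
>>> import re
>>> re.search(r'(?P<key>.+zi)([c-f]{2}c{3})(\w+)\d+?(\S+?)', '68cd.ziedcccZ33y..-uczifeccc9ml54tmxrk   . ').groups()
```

('68cd.ziedcccZ33y..-uczi', 'feccc', '9ml5', 't')

The match spans [0:34] → '68cd.ziedcccZ33y..-uczifeccc9ml54t'.
Captured: group 1 = '68cd.ziedcccZ33y..-uczi', group 2 = 'feccc', group 3 = '9ml5', group 4 = 't'.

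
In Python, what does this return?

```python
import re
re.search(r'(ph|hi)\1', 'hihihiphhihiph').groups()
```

('hi',)

The match spans [0:4] → 'hihi'.
Captured: group 1 = 'hi'.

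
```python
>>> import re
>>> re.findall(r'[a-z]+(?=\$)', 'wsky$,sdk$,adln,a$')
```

Lookahead/lookbehind check context without consuming it, so the matched span excludes the asserted characters.
Since nothing is captured, `findall` lists the 3 matched substrings directly.

['wsky', 'sdk', 'a']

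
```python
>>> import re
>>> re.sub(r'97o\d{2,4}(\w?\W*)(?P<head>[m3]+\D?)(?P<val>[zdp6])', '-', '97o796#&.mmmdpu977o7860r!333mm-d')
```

'-u977o7860r!333mm-d'

Every occurrence is swapped for '-'.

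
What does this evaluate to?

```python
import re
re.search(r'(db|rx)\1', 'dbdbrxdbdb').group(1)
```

'db'

The backreference `\1` re-matches whatever the first group consumed, character for character.
`search` walks the string left to right and returns the first match it finds.
The match spans [0:4] → 'dbdb'.
Captured: group 1 = 'db'.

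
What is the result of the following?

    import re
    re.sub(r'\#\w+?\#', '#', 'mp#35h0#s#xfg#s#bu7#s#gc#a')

`sub` substitutes '#' at each match site.

'mp#s#s#s#a'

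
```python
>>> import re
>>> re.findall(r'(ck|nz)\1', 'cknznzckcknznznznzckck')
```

['nz', 'ck', 'nz', 'nz', 'ck']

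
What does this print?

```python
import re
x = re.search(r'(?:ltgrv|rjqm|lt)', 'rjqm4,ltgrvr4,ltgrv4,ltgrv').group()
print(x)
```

rjqm

The match spans [0:4] → 'rjqm'.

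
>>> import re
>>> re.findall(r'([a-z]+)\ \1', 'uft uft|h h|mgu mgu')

['uft', 'h', 'mgu']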